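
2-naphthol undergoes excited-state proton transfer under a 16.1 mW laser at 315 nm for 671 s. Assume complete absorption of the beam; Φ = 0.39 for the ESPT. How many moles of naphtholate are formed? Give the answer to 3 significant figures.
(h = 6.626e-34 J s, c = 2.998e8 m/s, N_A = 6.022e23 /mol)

Photon energy at 315 nm: hc/λ = (6.626e-34)(2.998e8)/(315e-9) = 6.306e-19 J.
Energy delivered: (16.1 mW)(671 s) = 10.80 J.
Photons incident: 10.80 / 6.306e-19 = 1.713e19, i.e. 1.713e19/6.022e23 = 2.845e-5 mol.
Product: Φ × n_abs = 0.39 × 2.845e-5 = 1.110e-5 mol.

1.11e-5 mol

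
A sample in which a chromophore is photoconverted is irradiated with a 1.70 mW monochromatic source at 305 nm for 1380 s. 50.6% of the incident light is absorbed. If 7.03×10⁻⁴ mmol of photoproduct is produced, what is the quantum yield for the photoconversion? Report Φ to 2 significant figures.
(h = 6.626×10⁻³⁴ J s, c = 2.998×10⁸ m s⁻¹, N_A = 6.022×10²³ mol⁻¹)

Product: 7.03×10⁻⁴ mmol = 7.03×10⁻⁷ mol.
Photon energy at 305 nm: hc/λ = (6.626×10⁻³⁴)(2.998×10⁸)/(305×10⁻⁹) = 6.513×10⁻¹⁹ J.
Energy delivered: (1.70 mW)(1380 s) = 2.346 J.
Photons incident: 2.346 / 6.513×10⁻¹⁹ = 3.602×10¹⁸, i.e. 3.602×10¹⁸/6.022×10²³ = 5.981×10⁻⁶ mol.
Photons absorbed: 0.506 × 5.981×10⁻⁶ = 3.026×10⁻⁶ mol.
Φ = 7.03×10⁻⁷ mol / 3.026×10⁻⁶ mol photons = 0.23.

Φ = 0.23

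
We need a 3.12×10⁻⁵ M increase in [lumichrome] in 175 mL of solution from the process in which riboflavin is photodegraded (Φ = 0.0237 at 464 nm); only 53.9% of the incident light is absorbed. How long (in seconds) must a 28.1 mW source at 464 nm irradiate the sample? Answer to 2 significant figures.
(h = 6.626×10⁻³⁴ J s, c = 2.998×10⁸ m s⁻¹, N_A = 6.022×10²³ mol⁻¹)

t ≈ 3900 s

Product: (3.12×10⁻⁵ M)(0.175 L) = 5.460×10⁻⁶ mol.
Photons that must be absorbed: 5.460×10⁻⁶ / 0.0237 = 2.304×10⁻⁴ mol.
Incident photons needed: 2.304×10⁻⁴ / 0.539 = 4.275×10⁻⁴ mol.
Photon energy: hc/λ = 4.281×10⁻¹⁹ J; per mole, 2.578×10⁵ J mol⁻¹.
Energy required: 4.275×10⁻⁴ × 2.578×10⁵ = 110.2 J.
Time: 110.2 J / 0.0281 W = 3900 s.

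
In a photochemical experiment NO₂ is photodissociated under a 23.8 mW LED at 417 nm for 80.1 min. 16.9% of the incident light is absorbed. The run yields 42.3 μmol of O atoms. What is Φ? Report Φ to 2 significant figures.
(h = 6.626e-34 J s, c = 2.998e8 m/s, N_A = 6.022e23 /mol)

Product: 42.3 μmol = 4.23e-5 mol.
Photon energy at 417 nm: hc/λ = (6.626e-34)(2.998e8)/(417e-9) = 4.764e-19 J.
Energy delivered: (23.8 mW)(4806 s) = 114.4 J.
Photons incident: 114.4 / 4.764e-19 = 2.401e20, i.e. 2.401e20/6.022e23 = 3.987e-4 mol.
Photons absorbed: 0.169 × 3.987e-4 = 6.738e-5 mol.
Φ = 4.23e-5 mol / 6.738e-5 mol photons = 0.63.

Φ = 0.63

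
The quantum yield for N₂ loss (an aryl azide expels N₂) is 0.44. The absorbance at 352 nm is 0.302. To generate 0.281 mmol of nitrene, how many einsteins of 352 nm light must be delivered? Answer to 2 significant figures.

0.0013 einstein

Product: 0.281 mmol = 2.81×10⁻⁴ mol.
Photons that must be absorbed: 2.81×10⁻⁴ / 0.44 = 6.386×10⁻⁴ mol.
Fraction absorbed: 1 − 10^(−0.302) = 0.5011.
Incident photons needed: 6.386×10⁻⁴ / 0.5011 = 0.001274 mol.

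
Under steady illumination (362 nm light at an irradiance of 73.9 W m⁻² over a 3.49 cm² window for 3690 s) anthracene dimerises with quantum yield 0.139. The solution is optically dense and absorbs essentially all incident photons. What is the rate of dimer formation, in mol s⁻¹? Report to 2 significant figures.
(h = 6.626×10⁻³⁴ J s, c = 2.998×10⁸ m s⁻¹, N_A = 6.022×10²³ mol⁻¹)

Photon energy at 362 nm: hc/λ = (6.626×10⁻³⁴)(2.998×10⁸)/(362×10⁻⁹) = 5.487×10⁻¹⁹ J.
Energy delivered: (73.9 W m⁻²)(3.49×10⁻⁴ m²)(3690 s) = 95.17 J.
Photons incident: 95.17 / 5.487×10⁻¹⁹ = 1.734×10²⁰, i.e. 1.734×10²⁰/6.022×10²³ = 2.879×10⁻⁴ mol.
Product formed: 0.139 × 2.879×10⁻⁴ = 4.002×10⁻⁵ mol.
Rate: 4.002×10⁻⁵ / 3690 s = 1.1×10⁻⁸ mol s⁻¹.

1.1×10⁻⁸ mol s⁻¹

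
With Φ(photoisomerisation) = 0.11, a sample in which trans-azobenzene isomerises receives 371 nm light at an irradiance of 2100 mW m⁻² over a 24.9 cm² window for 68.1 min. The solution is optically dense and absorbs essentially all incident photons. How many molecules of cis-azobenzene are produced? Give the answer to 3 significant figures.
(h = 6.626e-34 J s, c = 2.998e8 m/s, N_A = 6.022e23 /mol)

4.39e18 molecules

Photon energy at 371 nm: hc/λ = (6.626e-34)(2.998e8)/(371e-9) = 5.354e-19 J.
Energy delivered: (2100 mW m⁻²)(24.9e-4 m²)(4086 s) = 21.37 J.
Photons incident: 21.37 / 5.354e-19 = 3.991e19, i.e. 3.991e19/6.022e23 = 6.627e-5 mol.
Product: Φ × n_abs = 0.11 × 6.627e-5 = 7.290e-6 mol.
As a count: 7.290e-6 × 6.022e23 = 4.39e18.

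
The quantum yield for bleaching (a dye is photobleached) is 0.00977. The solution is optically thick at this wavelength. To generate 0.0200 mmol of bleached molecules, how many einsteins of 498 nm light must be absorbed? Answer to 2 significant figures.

Product: 0.0200 mmol = 2.00×10⁻⁵ mol.
Photons that must be absorbed: 2.00×10⁻⁵ / 0.00977 = 0.002047 mol.

0.0020 einstein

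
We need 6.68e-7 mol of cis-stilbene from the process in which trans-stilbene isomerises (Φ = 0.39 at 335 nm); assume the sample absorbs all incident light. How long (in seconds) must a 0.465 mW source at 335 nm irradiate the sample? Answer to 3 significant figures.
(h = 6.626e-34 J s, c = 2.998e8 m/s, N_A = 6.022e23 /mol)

Photons that must be absorbed: 6.68e-7 / 0.39 = 1.713e-6 mol.
Photon energy: hc/λ = 5.930e-19 J; per mole, 3.571e5 J mol⁻¹.
Energy required: 1.713e-6 × 3.571e5 = 0.6117 J.
Time: 0.6117 J / 0.000465 W = 1320 s.

t ≈ 1320 s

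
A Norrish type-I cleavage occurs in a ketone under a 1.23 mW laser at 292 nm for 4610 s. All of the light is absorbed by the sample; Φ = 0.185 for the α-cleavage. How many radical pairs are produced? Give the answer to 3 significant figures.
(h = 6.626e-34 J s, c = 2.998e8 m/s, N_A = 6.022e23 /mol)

1.54e18 radical pairs

Photon energy at 292 nm: hc/λ = (6.626e-34)(2.998e8)/(292e-9) = 6.803e-19 J.
Energy delivered: (1.23 mW)(4610 s) = 5.670 J.
Photons incident: 5.670 / 6.803e-19 = 8.335e18, i.e. 8.335e18/6.022e23 = 1.384e-5 mol.
Product: Φ × n_abs = 0.185 × 1.384e-5 = 2.560e-6 mol.
As a count: 2.560e-6 × 6.022e23 = 1.54e18.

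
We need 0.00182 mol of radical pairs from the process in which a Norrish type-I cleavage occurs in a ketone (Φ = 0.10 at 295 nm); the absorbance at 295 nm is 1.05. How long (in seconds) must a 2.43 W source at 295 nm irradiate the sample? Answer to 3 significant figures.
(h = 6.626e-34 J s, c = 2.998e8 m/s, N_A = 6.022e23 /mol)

t ≈ 3330 s

Photons that must be absorbed: 0.00182 / 0.10 = 0.01820 mol.
Fraction absorbed: 1 − 10^(−1.05) = 0.9109.
Incident photons needed: 0.01820 / 0.9109 = 0.01998 mol.
Photon energy: hc/λ = 6.734e-19 J; per mole, 4.055e5 J mol⁻¹.
Energy required: 0.01998 × 4.055e5 = 8102 J.
Time: 8102 J / 2.43 W = 3330 s.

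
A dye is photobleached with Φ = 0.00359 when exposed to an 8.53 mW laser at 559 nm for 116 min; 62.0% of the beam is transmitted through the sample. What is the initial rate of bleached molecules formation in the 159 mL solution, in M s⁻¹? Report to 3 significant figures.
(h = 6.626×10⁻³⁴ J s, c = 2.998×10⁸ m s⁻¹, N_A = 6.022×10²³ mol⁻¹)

3.42×10⁻¹⁰ M s⁻¹

Photon energy at 559 nm: hc/λ = (6.626×10⁻³⁴)(2.998×10⁸)/(559×10⁻⁹) = 3.554×10⁻¹⁹ J.
Energy delivered: (8.53 mW)(6960 s) = 59.37 J.
Photons incident: 59.37 / 3.554×10⁻¹⁹ = 1.671×10²⁰, i.e. 1.671×10²⁰/6.022×10²³ = 2.775×10⁻⁴ mol.
Fraction absorbed: 1 − 62.0/100 = 0.3800.
Photons absorbed: 0.3800 × 2.775×10⁻⁴ = 1.055×10⁻⁴ mol.
Product formed: 0.00359 × 1.055×10⁻⁴ = 3.787×10⁻⁷ mol.
Rate: 3.787×10⁻⁷ mol / (6960 s × 0.159 L) = 3.42×10⁻¹⁰ M s⁻¹.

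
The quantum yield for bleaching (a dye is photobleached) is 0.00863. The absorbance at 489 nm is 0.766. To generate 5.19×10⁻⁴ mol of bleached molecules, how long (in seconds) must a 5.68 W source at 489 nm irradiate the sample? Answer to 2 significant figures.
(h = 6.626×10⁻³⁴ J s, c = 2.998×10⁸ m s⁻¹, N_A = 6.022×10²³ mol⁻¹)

Photons that must be absorbed: 5.19×10⁻⁴ / 0.00863 = 0.06014 mol.
Fraction absorbed: 1 − 10^(−0.766) = 0.8286.
Incident photons needed: 0.06014 / 0.8286 = 0.07258 mol.
Photon energy: hc/λ = 4.062×10⁻¹⁹ J; per mole, 2.446×10⁵ J mol⁻¹.
Energy required: 0.07258 × 2.446×10⁵ = 1.775×10⁴ J.
Time: 1.775×10⁴ J / 5.68 W = 3100 s.

t ≈ 3100 s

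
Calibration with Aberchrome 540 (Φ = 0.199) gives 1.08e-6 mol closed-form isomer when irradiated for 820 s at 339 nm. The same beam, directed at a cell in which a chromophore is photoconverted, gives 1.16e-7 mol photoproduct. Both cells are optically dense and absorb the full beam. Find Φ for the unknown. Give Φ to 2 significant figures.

Photons absorbed by the actinometer: 1.08e-6 / 0.199 = 5.427e-6 mol.
Φ(unknown) = 1.16e-7 / 5.427e-6 = 0.021.

Φ = 0.021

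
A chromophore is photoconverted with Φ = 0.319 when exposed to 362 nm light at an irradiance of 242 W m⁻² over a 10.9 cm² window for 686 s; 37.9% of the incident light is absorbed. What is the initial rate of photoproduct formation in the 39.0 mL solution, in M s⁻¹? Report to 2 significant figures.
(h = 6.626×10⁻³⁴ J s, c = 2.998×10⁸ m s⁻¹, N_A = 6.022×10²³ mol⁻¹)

2.5×10⁻⁶ M s⁻¹

Photon energy at 362 nm: hc/λ = (6.626×10⁻³⁴)(2.998×10⁸)/(362×10⁻⁹) = 5.487×10⁻¹⁹ J.
Energy delivered: (242 W m⁻²)(10.9×10⁻⁴ m²)(686 s) = 181.0 J.
Photons incident: 181.0 / 5.487×10⁻¹⁹ = 3.299×10²⁰, i.e. 3.299×10²⁰/6.022×10²³ = 5.478×10⁻⁴ mol.
Photons absorbed: 0.379 × 5.478×10⁻⁴ = 2.076×10⁻⁴ mol.
Product formed: 0.319 × 2.076×10⁻⁴ = 6.622×10⁻⁵ mol.
Rate: 6.622×10⁻⁵ mol / (686 s × 0.039 L) = 2.5×10⁻⁶ M s⁻¹.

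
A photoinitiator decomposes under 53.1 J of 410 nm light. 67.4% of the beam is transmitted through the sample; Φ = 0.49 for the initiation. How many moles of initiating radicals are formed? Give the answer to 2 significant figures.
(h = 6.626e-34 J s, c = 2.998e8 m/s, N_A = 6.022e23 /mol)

2.9e-5 mol

Photon energy at 410 nm: hc/λ = (6.626e-34)(2.998e8)/(410e-9) = 4.845e-19 J.
Photons incident: 53.1 / 4.845e-19 = 1.096e20, i.e. 1.096e20/6.022e23 = 1.820e-4 mol.
Fraction absorbed: 1 − 67.4/100 = 0.3260.
Photons absorbed: 0.3260 × 1.820e-4 = 5.933e-5 mol.
Product: Φ × n_abs = 0.49 × 5.933e-5 = 2.907e-5 mol.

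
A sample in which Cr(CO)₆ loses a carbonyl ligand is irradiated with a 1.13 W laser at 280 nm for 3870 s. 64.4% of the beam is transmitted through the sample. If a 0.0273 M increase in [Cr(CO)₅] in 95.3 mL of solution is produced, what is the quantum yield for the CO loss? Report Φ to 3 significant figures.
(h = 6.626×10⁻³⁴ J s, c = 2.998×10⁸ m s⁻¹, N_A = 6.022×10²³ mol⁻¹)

Φ = 0.714

Product: (0.0273 M)(0.0953 L) = 0.002602 mol.
Photon energy at 280 nm: hc/λ = (6.626×10⁻³⁴)(2.998×10⁸)/(280×10⁻⁹) = 7.095×10⁻¹⁹ J.
Energy delivered: (1.13 W)(3870 s) = 4373 J.
Photons incident: 4373 / 7.095×10⁻¹⁹ = 6.163×10²¹, i.e. 6.163×10²¹/6.022×10²³ = 0.01023 mol.
Fraction absorbed: 1 − 64.4/100 = 0.3560.
Photons absorbed: 0.3560 × 0.01023 = 0.003642 mol.
Φ = 0.002602 mol / 0.003642 mol photons = 0.714.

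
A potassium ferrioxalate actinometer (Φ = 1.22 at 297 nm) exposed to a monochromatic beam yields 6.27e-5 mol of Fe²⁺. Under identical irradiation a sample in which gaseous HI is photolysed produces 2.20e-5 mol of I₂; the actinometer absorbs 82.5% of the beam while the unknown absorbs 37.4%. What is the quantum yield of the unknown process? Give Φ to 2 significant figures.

Photons absorbed by the actinometer: 6.27e-5 / 1.22 = 5.139e-5 mol.
Incident flux: 5.139e-5 / 0.825 = 6.229e-5 einstein.
Absorbed by unknown: 0.374 × 6.229e-5 = 2.330e-5 mol.
Φ(unknown) = 2.20e-5 / 2.330e-5 = 0.94.

Φ = 0.94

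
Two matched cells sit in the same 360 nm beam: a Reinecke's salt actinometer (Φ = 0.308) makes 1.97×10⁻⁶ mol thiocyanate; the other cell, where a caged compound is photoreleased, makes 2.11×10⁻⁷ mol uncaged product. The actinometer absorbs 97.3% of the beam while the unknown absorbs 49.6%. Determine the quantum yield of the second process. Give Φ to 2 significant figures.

Photons absorbed by the actinometer: 1.97×10⁻⁶ / 0.308 = 6.396×10⁻⁶ mol.
Incident flux: 6.396×10⁻⁶ / 0.973 = 6.573×10⁻⁶ einstein.
Absorbed by unknown: 0.496 × 6.573×10⁻⁶ = 3.260×10⁻⁶ mol.
Φ(unknown) = 2.11×10⁻⁷ / 3.260×10⁻⁶ = 0.065.

Φ = 0.065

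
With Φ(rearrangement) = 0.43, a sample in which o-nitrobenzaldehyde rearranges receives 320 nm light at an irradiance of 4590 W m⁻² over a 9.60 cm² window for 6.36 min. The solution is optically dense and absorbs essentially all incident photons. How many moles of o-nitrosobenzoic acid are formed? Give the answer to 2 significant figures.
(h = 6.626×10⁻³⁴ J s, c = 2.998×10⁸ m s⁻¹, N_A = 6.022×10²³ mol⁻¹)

Photon energy at 320 nm: hc/λ = (6.626×10⁻³⁴)(2.998×10⁸)/(320×10⁻⁹) = 6.208×10⁻¹⁹ J.
Energy delivered: (4590 W m⁻²)(9.60×10⁻⁴ m²)(381.6 s) = 1681 J.
Photons incident: 1681 / 6.208×10⁻¹⁹ = 2.708×10²¹, i.e. 2.708×10²¹/6.022×10²³ = 0.004497 mol.
Product: Φ × n_abs = 0.43 × 0.004497 = 0.001934 mol.

0.0019 mol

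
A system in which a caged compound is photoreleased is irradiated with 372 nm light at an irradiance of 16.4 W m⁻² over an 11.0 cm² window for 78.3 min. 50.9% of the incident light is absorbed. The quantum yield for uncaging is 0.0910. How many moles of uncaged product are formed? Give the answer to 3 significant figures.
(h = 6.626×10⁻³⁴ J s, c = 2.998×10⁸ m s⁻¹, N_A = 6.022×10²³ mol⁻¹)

Photon energy at 372 nm: hc/λ = (6.626×10⁻³⁴)(2.998×10⁸)/(372×10⁻⁹) = 5.340×10⁻¹⁹ J.
Energy delivered: (16.4 W m⁻²)(11.0×10⁻⁴ m²)(4698 s) = 84.75 J.
Photons incident: 84.75 / 5.340×10⁻¹⁹ = 1.587×10²⁰, i.e. 1.587×10²⁰/6.022×10²³ = 2.635×10⁻⁴ mol.
Photons absorbed: 0.509 × 2.635×10⁻⁴ = 1.341×10⁻⁴ mol.
Product: Φ × n_abs = 0.0910 × 1.341×10⁻⁴ = 1.220×10⁻⁵ mol.

1.22×10⁻⁵ mol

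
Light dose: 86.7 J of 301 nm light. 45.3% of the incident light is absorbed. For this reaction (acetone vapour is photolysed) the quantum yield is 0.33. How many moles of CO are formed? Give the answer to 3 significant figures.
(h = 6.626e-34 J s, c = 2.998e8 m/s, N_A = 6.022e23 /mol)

Photon energy at 301 nm: hc/λ = (6.626e-34)(2.998e8)/(301e-9) = 6.600e-19 J.
Photons incident: 86.7 / 6.600e-19 = 1.314e20, i.e. 1.314e20/6.022e23 = 2.182e-4 mol.
Photons absorbed: 0.453 × 2.182e-4 = 9.884e-5 mol.
Product: Φ × n_abs = 0.33 × 9.884e-5 = 3.262e-5 mol.

3.26e-5 mol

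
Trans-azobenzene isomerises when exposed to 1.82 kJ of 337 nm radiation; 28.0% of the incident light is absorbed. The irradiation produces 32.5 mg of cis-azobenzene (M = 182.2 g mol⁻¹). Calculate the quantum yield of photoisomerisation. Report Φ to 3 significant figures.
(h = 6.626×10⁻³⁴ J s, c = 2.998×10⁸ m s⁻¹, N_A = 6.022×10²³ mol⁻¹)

Product: 32.5 mg / 182.2 g mol⁻¹ = 1.784×10⁻⁴ mol.
Photon energy at 337 nm: hc/λ = (6.626×10⁻³⁴)(2.998×10⁸)/(337×10⁻⁹) = 5.895×10⁻¹⁹ J.
Incident energy: 1.82 kJ = 1820 J.
Photons incident: 1820 / 5.895×10⁻¹⁹ = 3.087×10²¹, i.e. 3.087×10²¹/6.022×10²³ = 0.005126 mol.
Photons absorbed: 0.280 × 0.005126 = 0.001435 mol.
Φ = 1.784×10⁻⁴ mol / 0.001435 mol photons = 0.124.

Φ = 0.124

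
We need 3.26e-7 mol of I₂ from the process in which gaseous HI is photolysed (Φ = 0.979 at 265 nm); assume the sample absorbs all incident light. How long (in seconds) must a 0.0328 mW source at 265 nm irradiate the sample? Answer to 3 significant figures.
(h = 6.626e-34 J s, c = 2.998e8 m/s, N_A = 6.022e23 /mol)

t ≈ 4580 s

Photons that must be absorbed: 3.26e-7 / 0.979 = 3.330e-7 mol.
Photon energy: hc/λ = 7.496e-19 J; per mole, 4.514e5 J mol⁻¹.
Energy required: 3.330e-7 × 4.514e5 = 0.1503 J.
Time: 0.1503 J / 3.28e-05 W = 4580 s.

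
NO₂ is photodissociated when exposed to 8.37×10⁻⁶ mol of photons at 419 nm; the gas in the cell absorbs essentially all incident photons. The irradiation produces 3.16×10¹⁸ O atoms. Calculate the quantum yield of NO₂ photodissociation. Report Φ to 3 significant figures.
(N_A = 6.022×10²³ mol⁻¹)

Product: 3.16×10¹⁸ / 6.022×10²³ = 5.247×10⁻⁶ mol.
Φ = 5.247×10⁻⁶ mol / 8.37×10⁻⁶ mol photons = 0.627.

Φ = 0.627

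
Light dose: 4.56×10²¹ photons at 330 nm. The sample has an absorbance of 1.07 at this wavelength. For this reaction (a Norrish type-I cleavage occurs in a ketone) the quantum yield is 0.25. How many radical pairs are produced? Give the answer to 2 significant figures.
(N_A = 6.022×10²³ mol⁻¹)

1.0×10²¹ radical pairs

Moles of photons: 4.56×10²¹ / 6.022×10²³ = 0.007572 mol.
Fraction absorbed: 1 − 10^(−1.07) = 0.9149.
Photons absorbed: 0.9149 × 0.007572 = 0.006928 mol.
Product: Φ × n_abs = 0.25 × 0.006928 = 0.001732 mol.
As a count: 0.001732 × 6.022×10²³ = 1.0×10²¹.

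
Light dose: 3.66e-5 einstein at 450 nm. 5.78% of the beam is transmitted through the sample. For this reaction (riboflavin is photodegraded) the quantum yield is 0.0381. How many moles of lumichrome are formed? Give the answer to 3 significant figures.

1.31e-6 mol

Fraction absorbed: 1 − 5.78/100 = 0.9422.
Photons absorbed: 0.9422 × 3.66e-5 = 3.448e-5 mol.
Product: Φ × n_abs = 0.0381 × 3.448e-5 = 1.314e-6 mol.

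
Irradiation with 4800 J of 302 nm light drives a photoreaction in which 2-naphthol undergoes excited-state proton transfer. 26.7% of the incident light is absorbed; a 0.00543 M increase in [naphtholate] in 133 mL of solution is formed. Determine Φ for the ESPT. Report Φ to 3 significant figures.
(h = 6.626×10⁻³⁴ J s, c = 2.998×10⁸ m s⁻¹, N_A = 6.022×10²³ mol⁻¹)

Product: (0.00543 M)(0.133 L) = 7.222×10⁻⁴ mol.
Photon energy at 302 nm: hc/λ = (6.626×10⁻³⁴)(2.998×10⁸)/(302×10⁻⁹) = 6.578×10⁻¹⁹ J.
Photons incident: 4800 / 6.578×10⁻¹⁹ = 7.297×10²¹, i.e. 7.297×10²¹/6.022×10²³ = 0.01212 mol.
Photons absorbed: 0.267 × 0.01212 = 0.003236 mol.
Φ = 7.222×10⁻⁴ mol / 0.003236 mol photons = 0.223.

Φ = 0.223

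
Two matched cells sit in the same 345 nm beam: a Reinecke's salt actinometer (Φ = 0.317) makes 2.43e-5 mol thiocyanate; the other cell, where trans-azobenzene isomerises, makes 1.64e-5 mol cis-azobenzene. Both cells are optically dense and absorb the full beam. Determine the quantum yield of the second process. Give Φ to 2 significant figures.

Φ = 0.21

Photons absorbed by the actinometer: 2.43e-5 / 0.317 = 7.666e-5 mol.
Φ(unknown) = 1.64e-5 / 7.666e-5 = 0.21.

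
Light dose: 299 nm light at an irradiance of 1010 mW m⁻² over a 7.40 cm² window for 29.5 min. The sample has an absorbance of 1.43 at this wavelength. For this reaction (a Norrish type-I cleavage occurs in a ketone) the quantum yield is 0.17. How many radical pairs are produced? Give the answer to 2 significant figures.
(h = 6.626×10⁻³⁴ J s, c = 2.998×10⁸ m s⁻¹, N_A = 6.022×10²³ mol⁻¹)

Photon energy at 299 nm: hc/λ = (6.626×10⁻³⁴)(2.998×10⁸)/(299×10⁻⁹) = 6.644×10⁻¹⁹ J.
Energy delivered: (1010 mW m⁻²)(7.40×10⁻⁴ m²)(1770 s) = 1.323 J.
Photons incident: 1.323 / 6.644×10⁻¹⁹ = 1.991×10¹⁸, i.e. 1.991×10¹⁸/6.022×10²³ = 3.306×10⁻⁶ mol.
Fraction absorbed: 1 − 10^(−1.43) = 0.9628.
Photons absorbed: 0.9628 × 3.306×10⁻⁶ = 3.183×10⁻⁶ mol.
Product: Φ × n_abs = 0.17 × 3.183×10⁻⁶ = 5.411×10⁻⁷ mol.
As a count: 5.411×10⁻⁷ × 6.022×10²³ = 3.3×10¹⁷.

3.3×10¹⁷ radical pairs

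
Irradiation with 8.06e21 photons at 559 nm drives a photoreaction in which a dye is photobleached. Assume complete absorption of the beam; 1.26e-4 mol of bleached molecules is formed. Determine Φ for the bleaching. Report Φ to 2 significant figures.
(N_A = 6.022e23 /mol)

Φ = 0.0094

Moles of photons: 8.06e21 / 6.022e23 = 0.01338 mol.
Φ = 1.26e-4 mol / 0.01338 mol photons = 0.0094.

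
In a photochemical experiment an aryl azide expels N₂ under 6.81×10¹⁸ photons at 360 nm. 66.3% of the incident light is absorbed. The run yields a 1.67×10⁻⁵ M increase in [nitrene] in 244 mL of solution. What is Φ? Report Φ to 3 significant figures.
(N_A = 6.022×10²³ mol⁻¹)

Φ = 0.543

Product: (1.67×10⁻⁵ M)(0.244 L) = 4.075×10⁻⁶ mol.
Moles of photons: 6.81×10¹⁸ / 6.022×10²³ = 1.131×10⁻⁵ mol.
Photons absorbed: 0.663 × 1.131×10⁻⁵ = 7.499×10⁻⁶ mol.
Φ = 4.075×10⁻⁶ mol / 7.499×10⁻⁶ mol photons = 0.543.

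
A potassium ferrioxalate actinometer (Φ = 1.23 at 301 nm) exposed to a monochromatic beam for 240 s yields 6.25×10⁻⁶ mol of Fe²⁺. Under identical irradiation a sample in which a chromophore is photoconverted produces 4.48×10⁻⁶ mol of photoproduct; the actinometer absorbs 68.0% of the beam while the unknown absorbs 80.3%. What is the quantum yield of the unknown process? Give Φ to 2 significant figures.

Φ = 0.75

Photons absorbed by the actinometer: 6.25×10⁻⁶ / 1.23 = 5.081×10⁻⁶ mol.
Incident flux: 5.081×10⁻⁶ / 0.680 = 7.472×10⁻⁶ einstein.
Absorbed by unknown: 0.803 × 7.472×10⁻⁶ = 6.000×10⁻⁶ mol.
Φ(unknown) = 4.48×10⁻⁶ / 6.000×10⁻⁶ = 0.75.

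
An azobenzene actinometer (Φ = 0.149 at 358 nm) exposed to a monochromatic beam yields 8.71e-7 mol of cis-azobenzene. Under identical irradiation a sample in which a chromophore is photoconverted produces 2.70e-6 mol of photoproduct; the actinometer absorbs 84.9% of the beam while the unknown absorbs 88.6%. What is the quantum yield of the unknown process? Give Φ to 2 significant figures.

Φ = 0.44

Photons absorbed by the actinometer: 8.71e-7 / 0.149 = 5.846e-6 mol.
Incident flux: 5.846e-6 / 0.849 = 6.886e-6 einstein.
Absorbed by unknown: 0.886 × 6.886e-6 = 6.101e-6 mol.
Φ(unknown) = 2.70e-6 / 6.101e-6 = 0.44.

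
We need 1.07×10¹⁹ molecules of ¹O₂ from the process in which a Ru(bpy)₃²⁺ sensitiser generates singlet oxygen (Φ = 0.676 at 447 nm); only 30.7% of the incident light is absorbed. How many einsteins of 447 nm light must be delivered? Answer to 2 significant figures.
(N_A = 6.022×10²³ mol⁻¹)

Product: 1.07×10¹⁹ / 6.022×10²³ = 1.777×10⁻⁵ mol.
Photons that must be absorbed: 1.777×10⁻⁵ / 0.676 = 2.629×10⁻⁵ mol.
Incident photons needed: 2.629×10⁻⁵ / 0.307 = 8.564×10⁻⁵ mol.

8.6×10⁻⁵ einstein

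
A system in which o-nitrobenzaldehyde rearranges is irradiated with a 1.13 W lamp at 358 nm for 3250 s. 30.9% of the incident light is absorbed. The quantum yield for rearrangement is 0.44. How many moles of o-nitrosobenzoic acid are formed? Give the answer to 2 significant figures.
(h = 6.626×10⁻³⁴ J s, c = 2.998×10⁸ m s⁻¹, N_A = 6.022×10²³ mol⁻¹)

Photon energy at 358 nm: hc/λ = (6.626×10⁻³⁴)(2.998×10⁸)/(358×10⁻⁹) = 5.549×10⁻¹⁹ J.
Energy delivered: (1.13 W)(3250 s) = 3672 J.
Photons incident: 3672 / 5.549×10⁻¹⁹ = 6.617×10²¹, i.e. 6.617×10²¹/6.022×10²³ = 0.01099 mol.
Photons absorbed: 0.309 × 0.01099 = 0.003396 mol.
Product: Φ × n_abs = 0.44 × 0.003396 = 0.001494 mol.

0.0015 mol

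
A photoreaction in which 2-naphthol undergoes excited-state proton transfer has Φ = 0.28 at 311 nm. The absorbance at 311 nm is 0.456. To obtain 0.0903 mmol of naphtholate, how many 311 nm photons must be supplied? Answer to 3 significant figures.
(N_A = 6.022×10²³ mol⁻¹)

2.99×10²⁰ photons

Product: 0.0903 mmol = 9.03×10⁻⁵ mol.
Photons that must be absorbed: 9.03×10⁻⁵ / 0.28 = 3.225×10⁻⁴ mol.
Fraction absorbed: 1 − 10^(−0.456) = 0.6501.
Incident photons needed: 3.225×10⁻⁴ / 0.6501 = 4.961×10⁻⁴ mol.
Photon count: 4.961×10⁻⁴ × 6.022×10²³ = 2.99×10²⁰.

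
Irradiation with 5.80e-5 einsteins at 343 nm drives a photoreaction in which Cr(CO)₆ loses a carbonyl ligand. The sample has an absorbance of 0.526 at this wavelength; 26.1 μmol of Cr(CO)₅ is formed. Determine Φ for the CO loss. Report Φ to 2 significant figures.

Product: 26.1 μmol = 2.61e-5 mol.
Fraction absorbed: 1 − 10^(−0.526) = 0.7021.
Photons absorbed: 0.7021 × 5.80e-5 = 4.072e-5 mol.
Φ = 2.61e-5 mol / 4.072e-5 mol photons = 0.64.

Φ = 0.64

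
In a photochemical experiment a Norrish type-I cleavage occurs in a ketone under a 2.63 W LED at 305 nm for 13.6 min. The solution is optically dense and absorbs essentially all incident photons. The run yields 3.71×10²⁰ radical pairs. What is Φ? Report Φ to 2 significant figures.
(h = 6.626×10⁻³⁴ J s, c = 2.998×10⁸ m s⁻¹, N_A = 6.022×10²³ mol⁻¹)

Φ = 0.11

Product: 3.71×10²⁰ / 6.022×10²³ = 6.161×10⁻⁴ mol.
Photon energy at 305 nm: hc/λ = (6.626×10⁻³⁴)(2.998×10⁸)/(305×10⁻⁹) = 6.513×10⁻¹⁹ J.
Energy delivered: (2.63 W)(816 s) = 2146 J.
Photons incident: 2146 / 6.513×10⁻¹⁹ = 3.295×10²¹, i.e. 3.295×10²¹/6.022×10²³ = 0.005472 mol.
Φ = 6.161×10⁻⁴ mol / 0.005472 mol photons = 0.11.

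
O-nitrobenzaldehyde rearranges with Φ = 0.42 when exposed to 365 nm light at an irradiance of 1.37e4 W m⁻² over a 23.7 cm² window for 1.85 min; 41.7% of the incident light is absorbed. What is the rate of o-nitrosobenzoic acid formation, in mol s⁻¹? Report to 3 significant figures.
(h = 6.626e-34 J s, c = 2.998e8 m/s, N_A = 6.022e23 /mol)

1.74e-5 mol s⁻¹

Photon energy at 365 nm: hc/λ = (6.626e-34)(2.998e8)/(365e-9) = 5.442e-19 J.
Energy delivered: (1.37e4 W m⁻²)(23.7e-4 m²)(111 s) = 3604 J.
Photons incident: 3604 / 5.442e-19 = 6.623e21, i.e. 6.623e21/6.022e23 = 0.01100 mol.
Photons absorbed: 0.417 × 0.01100 = 0.004587 mol.
Product formed: 0.42 × 0.004587 = 0.001927 mol.
Rate: 0.001927 / 111 s = 1.74e-5 mol s⁻¹.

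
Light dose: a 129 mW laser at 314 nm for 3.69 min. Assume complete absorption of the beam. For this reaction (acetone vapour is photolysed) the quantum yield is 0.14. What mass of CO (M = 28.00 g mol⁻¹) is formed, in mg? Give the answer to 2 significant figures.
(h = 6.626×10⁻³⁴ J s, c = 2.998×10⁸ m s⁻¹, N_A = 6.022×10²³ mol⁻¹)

0.29 mg

Photon energy at 314 nm: hc/λ = (6.626×10⁻³⁴)(2.998×10⁸)/(314×10⁻⁹) = 6.326×10⁻¹⁹ J.
Energy delivered: (129 mW)(221.4 s) = 28.56 J.
Photons incident: 28.56 / 6.326×10⁻¹⁹ = 4.515×10¹⁹, i.e. 4.515×10¹⁹/6.022×10²³ = 7.498×10⁻⁵ mol.
Product: Φ × n_abs = 0.14 × 7.498×10⁻⁵ = 1.050×10⁻⁵ mol.
Mass: 1.050×10⁻⁵ × 28.00 = 2.940×10⁻⁴ g = 0.29 mg.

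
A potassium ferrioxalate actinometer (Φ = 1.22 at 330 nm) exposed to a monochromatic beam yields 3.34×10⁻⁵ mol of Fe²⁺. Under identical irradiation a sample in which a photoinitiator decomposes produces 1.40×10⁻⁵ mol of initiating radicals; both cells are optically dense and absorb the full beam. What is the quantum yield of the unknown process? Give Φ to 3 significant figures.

Photons absorbed by the actinometer: 3.34×10⁻⁵ / 1.22 = 2.738×10⁻⁵ mol.
Φ(unknown) = 1.40×10⁻⁵ / 2.738×10⁻⁵ = 0.511.

Φ = 0.511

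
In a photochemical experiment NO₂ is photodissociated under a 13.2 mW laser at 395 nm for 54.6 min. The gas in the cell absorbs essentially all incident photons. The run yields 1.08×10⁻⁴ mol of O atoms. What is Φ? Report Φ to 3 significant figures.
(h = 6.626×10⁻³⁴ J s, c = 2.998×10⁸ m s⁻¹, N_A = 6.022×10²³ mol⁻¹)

Φ = 0.756

Photon energy at 395 nm: hc/λ = (6.626×10⁻³⁴)(2.998×10⁸)/(395×10⁻⁹) = 5.029×10⁻¹⁹ J.
Energy delivered: (13.2 mW)(3276 s) = 43.24 J.
Photons incident: 43.24 / 5.029×10⁻¹⁹ = 8.598×10¹⁹, i.e. 8.598×10¹⁹/6.022×10²³ = 1.428×10⁻⁴ mol.
Φ = 1.08×10⁻⁴ mol / 1.428×10⁻⁴ mol photons = 0.756.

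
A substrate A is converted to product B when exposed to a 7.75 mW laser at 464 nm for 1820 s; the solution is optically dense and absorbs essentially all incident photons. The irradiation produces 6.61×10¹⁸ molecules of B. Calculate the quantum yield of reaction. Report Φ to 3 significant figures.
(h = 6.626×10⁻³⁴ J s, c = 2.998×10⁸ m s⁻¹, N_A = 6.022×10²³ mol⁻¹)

Φ = 0.201

Product: 6.61×10¹⁸ / 6.022×10²³ = 1.098×10⁻⁵ mol.
Photon energy at 464 nm: hc/λ = (6.626×10⁻³⁴)(2.998×10⁸)/(464×10⁻⁹) = 4.281×10⁻¹⁹ J.
Energy delivered: (7.75 mW)(1820 s) = 14.11 J.
Photons incident: 14.11 / 4.281×10⁻¹⁹ = 3.296×10¹⁹, i.e. 3.296×10¹⁹/6.022×10²³ = 5.473×10⁻⁵ mol.
Φ = 1.098×10⁻⁵ mol / 5.473×10⁻⁵ mol photons = 0.201.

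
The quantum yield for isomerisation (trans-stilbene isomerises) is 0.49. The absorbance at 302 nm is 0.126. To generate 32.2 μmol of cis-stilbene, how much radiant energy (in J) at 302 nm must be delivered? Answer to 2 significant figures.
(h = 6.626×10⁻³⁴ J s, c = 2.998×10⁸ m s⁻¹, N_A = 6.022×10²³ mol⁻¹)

100 J

Product: 32.2 μmol = 3.22×10⁻⁵ mol.
Photons that must be absorbed: 3.22×10⁻⁵ / 0.49 = 6.571×10⁻⁵ mol.
Fraction absorbed: 1 − 10^(−0.126) = 0.2518.
Incident photons needed: 6.571×10⁻⁵ / 0.2518 = 2.610×10⁻⁴ mol.
Photon energy: hc/λ = 6.578×10⁻¹⁹ J; per mole, 3.961×10⁵ J mol⁻¹.
Energy required: 2.610×10⁻⁴ × 3.961×10⁵ = 100 J.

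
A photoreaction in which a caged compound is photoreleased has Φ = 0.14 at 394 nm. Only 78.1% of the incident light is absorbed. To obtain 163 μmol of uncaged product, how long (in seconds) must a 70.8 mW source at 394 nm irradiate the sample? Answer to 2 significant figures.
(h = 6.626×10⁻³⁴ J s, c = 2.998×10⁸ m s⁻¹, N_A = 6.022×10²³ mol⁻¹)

t ≈ 6400 s

Product: 163 μmol = 1.63×10⁻⁴ mol.
Photons that must be absorbed: 1.63×10⁻⁴ / 0.14 = 0.001164 mol.
Incident photons needed: 0.001164 / 0.781 = 0.001490 mol.
Photon energy: hc/λ = 5.042×10⁻¹⁹ J; per mole, 3.036×10⁵ J mol⁻¹.
Energy required: 0.001490 × 3.036×10⁵ = 452.4 J.
Time: 452.4 J / 0.0708 W = 6400 s.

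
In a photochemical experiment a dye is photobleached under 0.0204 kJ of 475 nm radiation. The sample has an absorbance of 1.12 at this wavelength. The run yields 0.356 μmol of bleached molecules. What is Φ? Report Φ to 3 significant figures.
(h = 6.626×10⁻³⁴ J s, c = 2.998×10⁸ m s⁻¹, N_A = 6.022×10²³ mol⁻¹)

Φ = 0.00476

Product: 0.356 μmol = 3.56×10⁻⁷ mol.
Photon energy at 475 nm: hc/λ = (6.626×10⁻³⁴)(2.998×10⁸)/(475×10⁻⁹) = 4.182×10⁻¹⁹ J.
Incident energy: 0.0204 kJ = 20.4 J.
Photons incident: 20.4 / 4.182×10⁻¹⁹ = 4.878×10¹⁹, i.e. 4.878×10¹⁹/6.022×10²³ = 8.100×10⁻⁵ mol.
Fraction absorbed: 1 − 10^(−1.12) = 0.9241.
Photons absorbed: 0.9241 × 8.100×10⁻⁵ = 7.485×10⁻⁵ mol.
Φ = 3.56×10⁻⁷ mol / 7.485×10⁻⁵ mol photons = 0.00476.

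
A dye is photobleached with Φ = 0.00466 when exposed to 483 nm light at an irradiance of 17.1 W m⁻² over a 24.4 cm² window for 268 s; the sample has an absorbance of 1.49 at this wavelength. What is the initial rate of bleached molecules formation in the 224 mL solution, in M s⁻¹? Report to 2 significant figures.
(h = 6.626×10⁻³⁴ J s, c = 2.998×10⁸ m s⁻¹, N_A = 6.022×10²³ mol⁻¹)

Photon energy at 483 nm: hc/λ = (6.626×10⁻³⁴)(2.998×10⁸)/(483×10⁻⁹) = 4.113×10⁻¹⁹ J.
Energy delivered: (17.1 W m⁻²)(24.4×10⁻⁴ m²)(268 s) = 11.18 J.
Photons incident: 11.18 / 4.113×10⁻¹⁹ = 2.718×10¹⁹, i.e. 2.718×10¹⁹/6.022×10²³ = 4.513×10⁻⁵ mol.
Fraction absorbed: 1 − 10^(−1.49) = 0.9676.
Photons absorbed: 0.9676 × 4.513×10⁻⁵ = 4.367×10⁻⁵ mol.
Product formed: 0.00466 × 4.367×10⁻⁵ = 2.035×10⁻⁷ mol.
Rate: 2.035×10⁻⁷ mol / (268 s × 0.224 L) = 3.4×10⁻⁹ M s⁻¹.

3.4×10⁻⁹ M s⁻¹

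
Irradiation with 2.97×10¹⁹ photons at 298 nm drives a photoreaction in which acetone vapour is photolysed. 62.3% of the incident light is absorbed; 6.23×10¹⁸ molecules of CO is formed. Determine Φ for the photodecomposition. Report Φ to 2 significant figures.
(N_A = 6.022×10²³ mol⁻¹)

Φ = 0.34

Product: 6.23×10¹⁸ / 6.022×10²³ = 1.035×10⁻⁵ mol.
Moles of photons: 2.97×10¹⁹ / 6.022×10²³ = 4.932×10⁻⁵ mol.
Photons absorbed: 0.623 × 4.932×10⁻⁵ = 3.073×10⁻⁵ mol.
Φ = 1.035×10⁻⁵ mol / 3.073×10⁻⁵ mol photons = 0.34.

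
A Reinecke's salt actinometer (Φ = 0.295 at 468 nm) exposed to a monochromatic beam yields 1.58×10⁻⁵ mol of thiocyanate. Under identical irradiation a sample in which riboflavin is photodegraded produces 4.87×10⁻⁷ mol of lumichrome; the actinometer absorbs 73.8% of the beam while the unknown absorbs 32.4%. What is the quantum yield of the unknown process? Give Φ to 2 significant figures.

Photons absorbed by the actinometer: 1.58×10⁻⁵ / 0.295 = 5.356×10⁻⁵ mol.
Incident flux: 5.356×10⁻⁵ / 0.738 = 7.257×10⁻⁵ einstein.
Absorbed by unknown: 0.324 × 7.257×10⁻⁵ = 2.351×10⁻⁵ mol.
Φ(unknown) = 4.87×10⁻⁷ / 2.351×10⁻⁵ = 0.021.

Φ = 0.021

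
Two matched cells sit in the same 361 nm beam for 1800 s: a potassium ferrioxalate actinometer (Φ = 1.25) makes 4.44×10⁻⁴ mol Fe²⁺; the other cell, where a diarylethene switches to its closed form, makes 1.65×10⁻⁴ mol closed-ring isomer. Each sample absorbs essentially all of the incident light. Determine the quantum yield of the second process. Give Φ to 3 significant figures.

Φ = 0.465

Photons absorbed by the actinometer: 4.44×10⁻⁴ / 1.25 = 3.552×10⁻⁴ mol.
Φ(unknown) = 1.65×10⁻⁴ / 3.552×10⁻⁴ = 0.465.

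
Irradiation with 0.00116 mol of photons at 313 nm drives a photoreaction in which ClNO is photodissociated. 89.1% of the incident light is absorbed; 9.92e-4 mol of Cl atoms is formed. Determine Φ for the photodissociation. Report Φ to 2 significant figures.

Photons absorbed: 0.891 × 0.00116 = 0.001034 mol.
Φ = 9.92e-4 mol / 0.001034 mol photons = 0.96.

Φ = 0.96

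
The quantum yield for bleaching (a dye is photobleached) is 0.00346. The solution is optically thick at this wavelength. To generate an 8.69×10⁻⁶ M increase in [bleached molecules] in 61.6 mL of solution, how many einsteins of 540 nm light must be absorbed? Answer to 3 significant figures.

Product: (8.69×10⁻⁶ M)(0.0616 L) = 5.353×10⁻⁷ mol.
Photons that must be absorbed: 5.353×10⁻⁷ / 0.00346 = 1.547×10⁻⁴ mol.

1.55×10⁻⁴ einstein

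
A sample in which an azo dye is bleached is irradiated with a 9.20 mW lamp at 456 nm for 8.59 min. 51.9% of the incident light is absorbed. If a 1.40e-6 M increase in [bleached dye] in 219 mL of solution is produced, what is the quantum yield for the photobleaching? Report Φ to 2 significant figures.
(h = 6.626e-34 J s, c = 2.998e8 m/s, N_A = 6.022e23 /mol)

Φ = 0.033

Product: (1.40e-6 M)(0.219 L) = 3.066e-7 mol.
Photon energy at 456 nm: hc/λ = (6.626e-34)(2.998e8)/(456e-9) = 4.356e-19 J.
Energy delivered: (9.20 mW)(515.4 s) = 4.742 J.
Photons incident: 4.742 / 4.356e-19 = 1.089e19, i.e. 1.089e19/6.022e23 = 1.808e-5 mol.
Photons absorbed: 0.519 × 1.808e-5 = 9.384e-6 mol.
Φ = 3.066e-7 mol / 9.384e-6 mol photons = 0.033.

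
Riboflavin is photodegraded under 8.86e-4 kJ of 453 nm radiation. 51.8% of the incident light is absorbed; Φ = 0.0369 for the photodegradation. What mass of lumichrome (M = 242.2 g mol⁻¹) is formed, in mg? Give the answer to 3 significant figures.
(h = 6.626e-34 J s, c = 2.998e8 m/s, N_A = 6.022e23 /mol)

Photon energy at 453 nm: hc/λ = (6.626e-34)(2.998e8)/(453e-9) = 4.385e-19 J.
Incident energy: 8.86e-4 kJ = 0.886 J.
Photons incident: 0.886 / 4.385e-19 = 2.021e18, i.e. 2.021e18/6.022e23 = 3.356e-6 mol.
Photons absorbed: 0.518 × 3.356e-6 = 1.738e-6 mol.
Product: Φ × n_abs = 0.0369 × 1.738e-6 = 6.413e-8 mol.
Mass: 6.413e-8 × 242.2 = 1.553e-5 g = 0.0155 mg.

0.0155 mg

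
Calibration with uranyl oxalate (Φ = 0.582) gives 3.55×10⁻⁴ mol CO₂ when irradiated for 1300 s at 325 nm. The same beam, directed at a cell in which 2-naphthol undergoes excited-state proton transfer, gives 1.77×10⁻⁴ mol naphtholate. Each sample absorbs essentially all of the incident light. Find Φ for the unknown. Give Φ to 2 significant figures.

Photons absorbed by the actinometer: 3.55×10⁻⁴ / 0.582 = 6.100×10⁻⁴ mol.
Φ(unknown) = 1.77×10⁻⁴ / 6.100×10⁻⁴ = 0.29.

Φ = 0.29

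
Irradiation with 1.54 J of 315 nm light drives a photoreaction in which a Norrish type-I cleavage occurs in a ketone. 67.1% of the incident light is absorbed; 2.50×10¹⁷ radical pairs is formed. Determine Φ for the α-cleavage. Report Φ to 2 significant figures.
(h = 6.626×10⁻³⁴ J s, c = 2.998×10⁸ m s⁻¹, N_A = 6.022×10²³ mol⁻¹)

Φ = 0.15

Product: 2.50×10¹⁷ / 6.022×10²³ = 4.151×10⁻⁷ mol.
Photon energy at 315 nm: hc/λ = (6.626×10⁻³⁴)(2.998×10⁸)/(315×10⁻⁹) = 6.306×10⁻¹⁹ J.
Photons incident: 1.54 / 6.306×10⁻¹⁹ = 2.442×10¹⁸, i.e. 2.442×10¹⁸/6.022×10²³ = 4.055×10⁻⁶ mol.
Photons absorbed: 0.671 × 4.055×10⁻⁶ = 2.721×10⁻⁶ mol.
Φ = 4.151×10⁻⁷ mol / 2.721×10⁻⁶ mol photons = 0.15.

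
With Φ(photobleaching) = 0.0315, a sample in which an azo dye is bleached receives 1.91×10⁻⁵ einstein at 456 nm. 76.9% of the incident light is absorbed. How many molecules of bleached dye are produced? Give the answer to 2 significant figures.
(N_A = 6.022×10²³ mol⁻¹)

2.8×10¹⁷ molecules

Photons absorbed: 0.769 × 1.91×10⁻⁵ = 1.469×10⁻⁵ mol.
Product: Φ × n_abs = 0.0315 × 1.469×10⁻⁵ = 4.627×10⁻⁷ mol.
As a count: 4.627×10⁻⁷ × 6.022×10²³ = 2.8×10¹⁷.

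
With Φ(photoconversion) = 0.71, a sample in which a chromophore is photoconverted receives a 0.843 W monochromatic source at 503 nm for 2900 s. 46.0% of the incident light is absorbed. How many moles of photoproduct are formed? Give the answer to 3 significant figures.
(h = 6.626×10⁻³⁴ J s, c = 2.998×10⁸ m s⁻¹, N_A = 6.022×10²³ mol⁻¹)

Photon energy at 503 nm: hc/λ = (6.626×10⁻³⁴)(2.998×10⁸)/(503×10⁻⁹) = 3.949×10⁻¹⁹ J.
Energy delivered: (0.843 W)(2900 s) = 2445 J.
Photons incident: 2445 / 3.949×10⁻¹⁹ = 6.191×10²¹, i.e. 6.191×10²¹/6.022×10²³ = 0.01028 mol.
Photons absorbed: 0.460 × 0.01028 = 0.004729 mol.
Product: Φ × n_abs = 0.71 × 0.004729 = 0.003358 mol.

0.00336 mol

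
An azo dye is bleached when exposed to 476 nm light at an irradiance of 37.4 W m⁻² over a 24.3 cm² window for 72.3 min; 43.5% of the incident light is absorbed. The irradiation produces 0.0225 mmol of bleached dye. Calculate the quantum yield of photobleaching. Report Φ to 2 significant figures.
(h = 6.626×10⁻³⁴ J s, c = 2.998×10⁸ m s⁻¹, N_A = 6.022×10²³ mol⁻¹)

Product: 0.0225 mmol = 2.25×10⁻⁵ mol.
Photon energy at 476 nm: hc/λ = (6.626×10⁻³⁴)(2.998×10⁸)/(476×10⁻⁹) = 4.173×10⁻¹⁹ J.
Energy delivered: (37.4 W m⁻²)(24.3×10⁻⁴ m²)(4338 s) = 394.2 J.
Photons incident: 394.2 / 4.173×10⁻¹⁹ = 9.446×10²⁰, i.e. 9.446×10²⁰/6.022×10²³ = 0.001569 mol.
Photons absorbed: 0.435 × 0.001569 = 6.825×10⁻⁴ mol.
Φ = 2.25×10⁻⁵ mol / 6.825×10⁻⁴ mol photons = 0.033.

Φ = 0.033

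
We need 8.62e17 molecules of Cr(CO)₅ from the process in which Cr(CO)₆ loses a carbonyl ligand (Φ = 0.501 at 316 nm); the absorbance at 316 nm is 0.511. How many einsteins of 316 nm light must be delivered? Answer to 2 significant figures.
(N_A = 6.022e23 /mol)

Product: 8.62e17 / 6.022e23 = 1.431e-6 mol.
Photons that must be absorbed: 1.431e-6 / 0.501 = 2.856e-6 mol.
Fraction absorbed: 1 − 10^(−0.511) = 0.6917.
Incident photons needed: 2.856e-6 / 0.6917 = 4.129e-6 mol.

4.1e-6 einstein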